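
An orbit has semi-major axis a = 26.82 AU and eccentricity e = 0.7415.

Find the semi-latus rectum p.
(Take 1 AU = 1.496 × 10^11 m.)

Convert to SI: a = 26.82 AU = 4.01227e+12 m.
p = a (1 − e²).
p = 4.01227e+12 · (1 − (0.7415)²) = 4.01227e+12 · 0.450178 ≈ 1.806e+12 m = 12.07 AU.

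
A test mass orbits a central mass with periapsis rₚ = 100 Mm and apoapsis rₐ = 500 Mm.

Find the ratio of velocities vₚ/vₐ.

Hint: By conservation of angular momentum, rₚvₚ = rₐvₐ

Convert to SI: rₚ = 100 Mm = 1e+08 m; rₐ = 500 Mm = 5e+08 m.
Conservation of angular momentum gives rₚvₚ = rₐvₐ, so vₚ/vₐ = rₐ/rₚ.
vₚ/vₐ = 5e+08 / 1e+08 ≈ 5.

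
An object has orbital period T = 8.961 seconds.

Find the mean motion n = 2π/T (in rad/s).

n = 2π / T.
n = 2π / 8.961 s ≈ 0.7012 rad/s.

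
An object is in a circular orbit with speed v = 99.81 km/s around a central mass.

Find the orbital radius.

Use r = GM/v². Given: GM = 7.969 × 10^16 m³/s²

Convert to SI: v = 99.81 km/s = 99810 m/s.
For a circular orbit, v² = GM / r, so r = GM / v².
r = 7.969e+16 / (99810)² m ≈ 7.999e+06 m = 7.999 Mm.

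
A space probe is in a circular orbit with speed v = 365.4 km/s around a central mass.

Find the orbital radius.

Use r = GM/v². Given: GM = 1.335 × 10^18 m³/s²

Convert to SI: v = 365.4 km/s = 365400 m/s.
For a circular orbit, v² = GM / r, so r = GM / v².
r = 1.335e+18 / (365400)² m ≈ 9.999e+06 m = 9.999 Mm.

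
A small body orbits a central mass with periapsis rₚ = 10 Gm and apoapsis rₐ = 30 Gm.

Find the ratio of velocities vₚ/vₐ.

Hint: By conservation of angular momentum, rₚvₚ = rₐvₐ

Convert to SI: rₚ = 10 Gm = 1e+10 m; rₐ = 30 Gm = 3e+10 m.
Conservation of angular momentum gives rₚvₚ = rₐvₐ, so vₚ/vₐ = rₐ/rₚ.
vₚ/vₐ = 3e+10 / 1e+10 ≈ 3.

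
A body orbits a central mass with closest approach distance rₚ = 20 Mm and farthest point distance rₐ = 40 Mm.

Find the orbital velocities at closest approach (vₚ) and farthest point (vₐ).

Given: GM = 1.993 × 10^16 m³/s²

Convert to SI: rₚ = 20 Mm = 2e+07 m; rₐ = 40 Mm = 4e+07 m.
Use the vis-viva equation v² = GM(2/r − 1/a) with a = (rₚ + rₐ)/2 = (2e+07 + 4e+07)/2 = 3e+07 m.
vₚ = √(GM · (2/rₚ − 1/a)) = √(1.993e+16 · (2/2e+07 − 1/3e+07)) m/s ≈ 3.645e+04 m/s = 36.45 km/s.
vₐ = √(GM · (2/rₐ − 1/a)) = √(1.993e+16 · (2/4e+07 − 1/3e+07)) m/s ≈ 1.823e+04 m/s = 18.23 km/s.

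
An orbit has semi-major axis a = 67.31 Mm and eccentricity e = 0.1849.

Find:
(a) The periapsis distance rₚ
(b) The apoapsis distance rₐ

Convert to SI: a = 67.31 Mm = 6.731e+07 m.
(a) rₚ = a(1 − e) = 6.731e+07 · (1 − 0.1849) = 6.731e+07 · 0.8151 ≈ 5.486e+07 m = 54.86 Mm.
(b) rₐ = a(1 + e) = 6.731e+07 · (1 + 0.1849) = 6.731e+07 · 1.1849 ≈ 7.976e+07 m = 79.76 Mm.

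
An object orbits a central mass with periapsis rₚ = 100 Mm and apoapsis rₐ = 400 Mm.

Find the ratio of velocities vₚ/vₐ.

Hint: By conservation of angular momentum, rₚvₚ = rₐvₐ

Convert to SI: rₚ = 100 Mm = 1e+08 m; rₐ = 400 Mm = 4e+08 m.
Conservation of angular momentum gives rₚvₚ = rₐvₐ, so vₚ/vₐ = rₐ/rₚ.
vₚ/vₐ = 4e+08 / 1e+08 ≈ 4.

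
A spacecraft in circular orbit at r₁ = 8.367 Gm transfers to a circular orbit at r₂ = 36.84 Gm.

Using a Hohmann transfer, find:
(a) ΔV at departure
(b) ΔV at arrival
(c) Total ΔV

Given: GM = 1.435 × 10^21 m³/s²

Convert to SI: r₁ = 8.367 Gm = 8.367e+09 m; r₂ = 36.84 Gm = 3.684e+10 m.
Transfer semi-major axis: a_t = (r₁ + r₂)/2 = (8.367e+09 + 3.684e+10)/2 = 2.26035e+10 m.
Circular speeds: v₁ = √(GM/r₁) = 414134 m/s, v₂ = √(GM/r₂) = 197363 m/s.
Transfer speeds (vis-viva v² = GM(2/r − 1/a_t)): v₁ᵗ = 528705 m/s, v₂ᵗ = 120078 m/s.
(a) ΔV₁ = |v₁ᵗ − v₁| ≈ 1.146e+05 m/s = 114.6 km/s.
(b) ΔV₂ = |v₂ − v₂ᵗ| ≈ 7.729e+04 m/s = 77.29 km/s.
(c) ΔV_total = ΔV₁ + ΔV₂ ≈ 1.919e+05 m/s = 191.9 km/s.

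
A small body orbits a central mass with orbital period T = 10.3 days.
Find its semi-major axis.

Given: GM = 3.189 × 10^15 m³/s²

Convert to SI: T = 10.3 days = 889920 s.
Invert Kepler's third law: a = (GM · T² / (4π²))^(1/3).
Substituting T = 889920 s and GM = 3.189e+15 m³/s²:
a = (3.189e+15 · (889920)² / (4π²))^(1/3) m
a ≈ 3.999e+08 m = 399.9 Mm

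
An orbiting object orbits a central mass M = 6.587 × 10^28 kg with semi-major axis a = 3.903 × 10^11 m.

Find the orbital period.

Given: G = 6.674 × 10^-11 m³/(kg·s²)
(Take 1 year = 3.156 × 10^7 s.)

GM = G · M = 6.674e-11 · 6.587e+28 = 4.39616e+18 m³/s².
Kepler's third law: T = 2π √(a³ / GM).
Substituting a = 3.903e+11 m and GM = 4.39616e+18 m³/s²:
T = 2π √((3.903e+11)³ / 4.39616e+18) s
T ≈ 7.307e+08 s = 23.15 years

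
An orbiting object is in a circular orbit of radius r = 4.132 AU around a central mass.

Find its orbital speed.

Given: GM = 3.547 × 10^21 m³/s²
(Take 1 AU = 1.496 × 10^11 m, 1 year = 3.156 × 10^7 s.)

Convert to SI: r = 4.132 AU = 6.18147e+11 m.
For a circular orbit, gravity supplies the centripetal force, so v = √(GM / r).
v = √(3.547e+21 / 6.18147e+11) m/s ≈ 7.575e+04 m/s = 15.98 AU/year.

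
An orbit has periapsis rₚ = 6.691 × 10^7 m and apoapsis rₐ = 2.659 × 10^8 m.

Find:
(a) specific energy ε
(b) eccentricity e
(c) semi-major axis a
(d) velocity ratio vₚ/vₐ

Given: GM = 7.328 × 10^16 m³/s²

(a) With a = (rₚ + rₐ)/2 = 1.66405e+08 m, ε = −GM/(2a) = −7.328e+16/(2 · 1.66405e+08) J/kg ≈ -2.202e+08 J/kg
(b) e = (rₐ − rₚ)/(rₐ + rₚ) = (2.659e+08 − 6.691e+07)/(2.659e+08 + 6.691e+07) ≈ 0.5979
(c) a = (rₚ + rₐ)/2 = (6.691e+07 + 2.659e+08)/2 ≈ 1.664e+08 m
(d) Conservation of angular momentum (rₚvₚ = rₐvₐ) gives vₚ/vₐ = rₐ/rₚ = 2.659e+08/6.691e+07 ≈ 3.974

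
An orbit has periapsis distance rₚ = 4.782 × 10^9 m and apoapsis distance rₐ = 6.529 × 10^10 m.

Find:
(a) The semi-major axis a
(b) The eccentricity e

(a) a = (rₚ + rₐ) / 2 = (4.782e+09 + 6.529e+10) / 2 ≈ 3.504e+10 m = 3.504 × 10^10 m.
(b) e = (rₐ − rₚ) / (rₐ + rₚ) = (6.529e+10 − 4.782e+09) / (6.529e+10 + 4.782e+09) ≈ 0.8635.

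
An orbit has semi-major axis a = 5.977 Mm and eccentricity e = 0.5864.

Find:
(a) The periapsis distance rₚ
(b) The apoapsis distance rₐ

Convert to SI: a = 5.977 Mm = 5.977e+06 m.
(a) rₚ = a(1 − e) = 5.977e+06 · (1 − 0.5864) = 5.977e+06 · 0.4136 ≈ 2.472e+06 m = 2.472 Mm.
(b) rₐ = a(1 + e) = 5.977e+06 · (1 + 0.5864) = 5.977e+06 · 1.5864 ≈ 9.482e+06 m = 9.482 Mm.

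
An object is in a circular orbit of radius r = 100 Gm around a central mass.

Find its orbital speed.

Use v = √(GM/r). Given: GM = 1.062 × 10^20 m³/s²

Convert to SI: r = 100 Gm = 1e+11 m.
For a circular orbit, gravity supplies the centripetal force, so v = √(GM / r).
v = √(1.062e+20 / 1e+11) m/s ≈ 3.259e+04 m/s = 32.59 km/s.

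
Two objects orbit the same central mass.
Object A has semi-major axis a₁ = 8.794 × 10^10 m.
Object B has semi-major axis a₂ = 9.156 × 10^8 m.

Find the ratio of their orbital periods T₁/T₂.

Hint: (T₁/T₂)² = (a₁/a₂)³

From Kepler's third law, (T₁/T₂)² = (a₁/a₂)³, so T₁/T₂ = (a₁/a₂)^(3/2).
a₁/a₂ = 8.794e+10 / 9.156e+08 = 96.0463.
T₁/T₂ = (96.0463)^(3/2) ≈ 941.3.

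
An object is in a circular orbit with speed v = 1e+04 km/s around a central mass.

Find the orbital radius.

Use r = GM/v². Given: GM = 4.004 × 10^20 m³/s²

Convert to SI: v = 1e+04 km/s = 1e+07 m/s.
For a circular orbit, v² = GM / r, so r = GM / v².
r = 4.004e+20 / (1e+07)² m ≈ 4.004e+06 m = 4.004 Mm.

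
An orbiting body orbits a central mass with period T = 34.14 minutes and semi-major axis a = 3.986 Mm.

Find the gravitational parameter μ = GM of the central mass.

Convert to SI: T = 34.14 minutes = 2048.4 s; a = 3.986 Mm = 3.986e+06 m.
GM = 4π² · a³ / T².
GM = 4π² · (3.986e+06)³ / (2048.4)² m³/s² ≈ 5.959e+14 m³/s² = 5.959 × 10^14 m³/s².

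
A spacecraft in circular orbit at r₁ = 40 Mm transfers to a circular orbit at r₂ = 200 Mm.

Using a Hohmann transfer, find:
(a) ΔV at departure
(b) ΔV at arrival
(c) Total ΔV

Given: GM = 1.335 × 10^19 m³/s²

Convert to SI: r₁ = 40 Mm = 4e+07 m; r₂ = 200 Mm = 2e+08 m.
Transfer semi-major axis: a_t = (r₁ + r₂)/2 = (4e+07 + 2e+08)/2 = 1.2e+08 m.
Circular speeds: v₁ = √(GM/r₁) = 577711 m/s, v₂ = √(GM/r₂) = 258360 m/s.
Transfer speeds (vis-viva v² = GM(2/r − 1/a_t)): v₁ᵗ = 745822 m/s, v₂ᵗ = 149164 m/s.
(a) ΔV₁ = |v₁ᵗ − v₁| ≈ 1.681e+05 m/s = 168.1 km/s.
(b) ΔV₂ = |v₂ − v₂ᵗ| ≈ 1.092e+05 m/s = 109.2 km/s.
(c) ΔV_total = ΔV₁ + ΔV₂ ≈ 2.773e+05 m/s = 277.3 km/s.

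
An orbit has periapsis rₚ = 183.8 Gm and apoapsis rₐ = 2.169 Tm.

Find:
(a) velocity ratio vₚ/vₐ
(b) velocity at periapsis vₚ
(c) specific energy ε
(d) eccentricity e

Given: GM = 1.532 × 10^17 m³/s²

Convert to SI: rₚ = 183.8 Gm = 1.838e+11 m; rₐ = 2.169 Tm = 2.169e+12 m.
(a) Conservation of angular momentum (rₚvₚ = rₐvₐ) gives vₚ/vₐ = rₐ/rₚ = 2.169e+12/1.838e+11 ≈ 11.8
(b) With a = (rₚ + rₐ)/2 = 1.1764e+12 m, vₚ = √(GM (2/rₚ − 1/a)) = √(1.532e+17 · (2/1.838e+11 − 1/1.1764e+12)) m/s ≈ 1240 m/s
(c) With a = (rₚ + rₐ)/2 = 1.1764e+12 m, ε = −GM/(2a) = −1.532e+17/(2 · 1.1764e+12) J/kg ≈ -6.511e+04 J/kg
(d) e = (rₐ − rₚ)/(rₐ + rₚ) = (2.169e+12 − 1.838e+11)/(2.169e+12 + 1.838e+11) ≈ 0.8438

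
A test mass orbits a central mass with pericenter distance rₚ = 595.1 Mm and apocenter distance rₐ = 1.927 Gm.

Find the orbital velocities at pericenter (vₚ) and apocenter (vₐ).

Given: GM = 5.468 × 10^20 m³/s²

Convert to SI: rₚ = 595.1 Mm = 5.951e+08 m; rₐ = 1.927 Gm = 1.927e+09 m.
Use the vis-viva equation v² = GM(2/r − 1/a) with a = (rₚ + rₐ)/2 = (5.951e+08 + 1.927e+09)/2 = 1.26105e+09 m.
vₚ = √(GM · (2/rₚ − 1/a)) = √(5.468e+20 · (2/5.951e+08 − 1/1.26105e+09)) m/s ≈ 1.185e+06 m/s = 1185 km/s.
vₐ = √(GM · (2/rₐ − 1/a)) = √(5.468e+20 · (2/1.927e+09 − 1/1.26105e+09)) m/s ≈ 3.659e+05 m/s = 365.9 km/s.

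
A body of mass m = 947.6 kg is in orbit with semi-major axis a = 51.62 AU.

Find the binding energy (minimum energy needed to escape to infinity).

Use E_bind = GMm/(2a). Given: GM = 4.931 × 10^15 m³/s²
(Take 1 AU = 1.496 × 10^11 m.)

Convert to SI: a = 51.62 AU = 7.72235e+12 m.
Total orbital energy is E = −GMm/(2a); binding energy is E_bind = −E = GMm/(2a).
E_bind = 4.931e+15 · 947.6 / (2 · 7.72235e+12) J ≈ 3.025e+05 J = 302.5 kJ.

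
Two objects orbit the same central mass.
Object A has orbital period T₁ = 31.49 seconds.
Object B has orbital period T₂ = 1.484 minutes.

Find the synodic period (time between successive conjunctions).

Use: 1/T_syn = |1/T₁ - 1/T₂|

Convert to SI: T₂ = 1.484 minutes = 89.04 s.
T_syn = |T₁ · T₂ / (T₁ − T₂)|.
T_syn = |31.49 · 89.04 / (31.49 − 89.04)| s ≈ 48.72 s = 48.72 seconds.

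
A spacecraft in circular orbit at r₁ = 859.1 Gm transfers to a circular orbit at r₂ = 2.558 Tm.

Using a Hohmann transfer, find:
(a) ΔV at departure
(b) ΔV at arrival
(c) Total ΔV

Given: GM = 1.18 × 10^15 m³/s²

Convert to SI: r₁ = 859.1 Gm = 8.591e+11 m; r₂ = 2.558 Tm = 2.558e+12 m.
Transfer semi-major axis: a_t = (r₁ + r₂)/2 = (8.591e+11 + 2.558e+12)/2 = 1.70855e+12 m.
Circular speeds: v₁ = √(GM/r₁) = 37.0612 m/s, v₂ = √(GM/r₂) = 21.4778 m/s.
Transfer speeds (vis-viva v² = GM(2/r − 1/a_t)): v₁ᵗ = 45.3477 m/s, v₂ᵗ = 15.23 m/s.
(a) ΔV₁ = |v₁ᵗ − v₁| ≈ 8.287 m/s = 8.287 m/s.
(b) ΔV₂ = |v₂ − v₂ᵗ| ≈ 6.248 m/s = 6.248 m/s.
(c) ΔV_total = ΔV₁ + ΔV₂ ≈ 14.53 m/s = 14.53 m/s.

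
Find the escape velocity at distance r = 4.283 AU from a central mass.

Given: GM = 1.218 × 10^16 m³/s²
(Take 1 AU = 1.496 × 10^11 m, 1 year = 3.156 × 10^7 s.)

Convert to SI: r = 4.283 AU = 6.40737e+11 m.
Escape velocity comes from setting total energy to zero: ½v² − GM/r = 0 ⇒ v_esc = √(2GM / r).
v_esc = √(2 · 1.218e+16 / 6.40737e+11) m/s ≈ 195 m/s = 0.04113 AU/year.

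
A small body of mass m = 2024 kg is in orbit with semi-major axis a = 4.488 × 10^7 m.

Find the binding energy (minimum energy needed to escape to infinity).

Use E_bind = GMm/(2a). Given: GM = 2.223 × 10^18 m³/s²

Total orbital energy is E = −GMm/(2a); binding energy is E_bind = −E = GMm/(2a).
E_bind = 2.223e+18 · 2024 / (2 · 4.488e+07) J ≈ 5.013e+13 J = 50.13 TJ.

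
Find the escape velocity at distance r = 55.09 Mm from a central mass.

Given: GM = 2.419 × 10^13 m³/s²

Convert to SI: r = 55.09 Mm = 5.509e+07 m.
Escape velocity comes from setting total energy to zero: ½v² − GM/r = 0 ⇒ v_esc = √(2GM / r).
v_esc = √(2 · 2.419e+13 / 5.509e+07) m/s ≈ 937.1 m/s = 937.1 m/s.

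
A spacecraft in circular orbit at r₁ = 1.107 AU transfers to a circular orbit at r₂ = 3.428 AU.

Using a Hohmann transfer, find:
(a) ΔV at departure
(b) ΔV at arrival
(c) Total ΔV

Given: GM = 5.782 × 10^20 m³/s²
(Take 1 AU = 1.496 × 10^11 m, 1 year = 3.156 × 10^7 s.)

Convert to SI: r₁ = 1.107 AU = 1.65607e+11 m; r₂ = 3.428 AU = 5.12829e+11 m.
Transfer semi-major axis: a_t = (r₁ + r₂)/2 = (1.65607e+11 + 5.12829e+11)/2 = 3.39218e+11 m.
Circular speeds: v₁ = √(GM/r₁) = 59088 m/s, v₂ = √(GM/r₂) = 33577.8 m/s.
Transfer speeds (vis-viva v² = GM(2/r − 1/a_t)): v₁ᵗ = 72651.8 m/s, v₂ᵗ = 23461.4 m/s.
(a) ΔV₁ = |v₁ᵗ − v₁| ≈ 1.356e+04 m/s = 2.861 AU/year.
(b) ΔV₂ = |v₂ − v₂ᵗ| ≈ 1.012e+04 m/s = 2.134 AU/year.
(c) ΔV_total = ΔV₁ + ΔV₂ ≈ 2.368e+04 m/s = 4.996 AU/year.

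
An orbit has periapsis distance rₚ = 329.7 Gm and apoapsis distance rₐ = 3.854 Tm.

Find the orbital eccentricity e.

Convert to SI: rₚ = 329.7 Gm = 3.297e+11 m; rₐ = 3.854 Tm = 3.854e+12 m.
e = (rₐ − rₚ) / (rₐ + rₚ).
e = (3.854e+12 − 3.297e+11) / (3.854e+12 + 3.297e+11) = 3.5243e+12 / 4.1837e+12 ≈ 0.8424.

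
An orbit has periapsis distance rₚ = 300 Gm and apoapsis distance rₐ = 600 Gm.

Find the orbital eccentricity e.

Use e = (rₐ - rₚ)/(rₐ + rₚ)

Convert to SI: rₚ = 300 Gm = 3e+11 m; rₐ = 600 Gm = 6e+11 m.
e = (rₐ − rₚ) / (rₐ + rₚ).
e = (6e+11 − 3e+11) / (6e+11 + 3e+11) = 3e+11 / 9e+11 ≈ 0.3333.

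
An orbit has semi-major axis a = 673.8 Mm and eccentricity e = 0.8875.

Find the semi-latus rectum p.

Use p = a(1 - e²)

Convert to SI: a = 673.8 Mm = 6.738e+08 m.
p = a (1 − e²).
p = 6.738e+08 · (1 − (0.8875)²) = 6.738e+08 · 0.212344 ≈ 1.431e+08 m = 143.1 Mm.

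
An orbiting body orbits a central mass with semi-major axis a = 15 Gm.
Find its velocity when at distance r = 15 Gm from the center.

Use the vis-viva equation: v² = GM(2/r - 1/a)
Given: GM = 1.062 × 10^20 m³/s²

Convert to SI: a = 15 Gm = 1.5e+10 m; r = 15 Gm = 1.5e+10 m.
Vis-viva: v = √(GM · (2/r − 1/a)).
2/r − 1/a = 2/1.5e+10 − 1/1.5e+10 = 6.66667e-11 m⁻¹.
v = √(1.062e+20 · 6.66667e-11) m/s ≈ 8.414e+04 m/s = 84.14 km/s.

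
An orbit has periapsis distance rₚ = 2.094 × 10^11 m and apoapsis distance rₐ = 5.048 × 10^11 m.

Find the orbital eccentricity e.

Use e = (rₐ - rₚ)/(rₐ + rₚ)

e = (rₐ − rₚ) / (rₐ + rₚ).
e = (5.048e+11 − 2.094e+11) / (5.048e+11 + 2.094e+11) = 2.954e+11 / 7.142e+11 ≈ 0.4136.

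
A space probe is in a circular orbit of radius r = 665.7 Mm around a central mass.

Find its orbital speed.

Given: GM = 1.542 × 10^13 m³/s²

Convert to SI: r = 665.7 Mm = 6.657e+08 m.
For a circular orbit, gravity supplies the centripetal force, so v = √(GM / r).
v = √(1.542e+13 / 6.657e+08) m/s ≈ 152.2 m/s = 152.2 m/s.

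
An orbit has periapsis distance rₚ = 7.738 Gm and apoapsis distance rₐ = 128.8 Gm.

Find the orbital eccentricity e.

Convert to SI: rₚ = 7.738 Gm = 7.738e+09 m; rₐ = 128.8 Gm = 1.288e+11 m.
e = (rₐ − rₚ) / (rₐ + rₚ).
e = (1.288e+11 − 7.738e+09) / (1.288e+11 + 7.738e+09) = 1.21062e+11 / 1.36538e+11 ≈ 0.8867.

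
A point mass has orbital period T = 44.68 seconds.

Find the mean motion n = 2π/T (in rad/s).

n = 2π / T.
n = 2π / 44.68 s ≈ 0.1406 rad/s.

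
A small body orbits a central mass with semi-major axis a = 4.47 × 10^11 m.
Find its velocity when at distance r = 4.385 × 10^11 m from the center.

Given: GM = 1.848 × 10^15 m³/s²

Vis-viva: v = √(GM · (2/r − 1/a)).
2/r − 1/a = 2/4.385e+11 − 1/4.47e+11 = 2.32387e-12 m⁻¹.
v = √(1.848e+15 · 2.32387e-12) m/s ≈ 65.53 m/s = 65.53 m/s.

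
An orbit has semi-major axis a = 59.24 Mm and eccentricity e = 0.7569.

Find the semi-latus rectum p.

Convert to SI: a = 59.24 Mm = 5.924e+07 m.
p = a (1 − e²).
p = 5.924e+07 · (1 − (0.7569)²) = 5.924e+07 · 0.427102 ≈ 2.53e+07 m = 25.3 Mm.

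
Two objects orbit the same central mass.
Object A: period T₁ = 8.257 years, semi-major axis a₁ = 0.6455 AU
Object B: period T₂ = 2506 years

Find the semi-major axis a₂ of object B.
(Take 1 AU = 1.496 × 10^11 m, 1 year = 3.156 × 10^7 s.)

Convert to SI: T₁ = 8.257 years = 2.60591e+08 s; a₁ = 0.6455 AU = 9.65668e+10 m; T₂ = 2506 years = 7.90894e+10 s.
Kepler's third law: (T₁/T₂)² = (a₁/a₂)³ ⇒ a₂ = a₁ · (T₂/T₁)^(2/3).
T₂/T₁ = 7.90894e+10 / 2.60591e+08 = 303.5.
a₂ = 9.65668e+10 · (303.5)^(2/3) m ≈ 4.361e+12 m = 29.15 AU.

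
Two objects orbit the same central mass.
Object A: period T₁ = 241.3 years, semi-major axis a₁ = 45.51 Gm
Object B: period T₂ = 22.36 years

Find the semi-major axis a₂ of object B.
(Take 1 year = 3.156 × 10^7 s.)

Convert to SI: T₁ = 241.3 years = 7.61543e+09 s; a₁ = 45.51 Gm = 4.551e+10 m; T₂ = 22.36 years = 7.05682e+08 s.
Kepler's third law: (T₁/T₂)² = (a₁/a₂)³ ⇒ a₂ = a₁ · (T₂/T₁)^(2/3).
T₂/T₁ = 7.05682e+08 / 7.61543e+09 = 0.0926647.
a₂ = 4.551e+10 · (0.0926647)^(2/3) m ≈ 9.319e+09 m = 9.319 Gm.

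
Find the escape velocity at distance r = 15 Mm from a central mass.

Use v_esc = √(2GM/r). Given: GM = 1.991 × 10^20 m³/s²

Convert to SI: r = 15 Mm = 1.5e+07 m.
Escape velocity comes from setting total energy to zero: ½v² − GM/r = 0 ⇒ v_esc = √(2GM / r).
v_esc = √(2 · 1.991e+20 / 1.5e+07) m/s ≈ 5.152e+06 m/s = 5152 km/s.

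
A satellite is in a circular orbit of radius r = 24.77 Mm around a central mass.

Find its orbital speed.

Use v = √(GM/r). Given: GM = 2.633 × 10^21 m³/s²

Convert to SI: r = 24.77 Mm = 2.477e+07 m.
For a circular orbit, gravity supplies the centripetal force, so v = √(GM / r).
v = √(2.633e+21 / 2.477e+07) m/s ≈ 1.031e+07 m/s = 1.031e+04 km/s.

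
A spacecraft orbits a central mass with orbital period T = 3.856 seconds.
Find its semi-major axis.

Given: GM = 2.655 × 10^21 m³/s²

Invert Kepler's third law: a = (GM · T² / (4π²))^(1/3).
Substituting T = 3.856 s and GM = 2.655e+21 m³/s²:
a = (2.655e+21 · (3.856)² / (4π²))^(1/3) m
a ≈ 1e+07 m = 10 Mm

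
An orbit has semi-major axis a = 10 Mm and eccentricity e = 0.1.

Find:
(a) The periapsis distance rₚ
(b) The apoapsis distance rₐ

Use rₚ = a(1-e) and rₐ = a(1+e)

Convert to SI: a = 10 Mm = 1e+07 m.
(a) rₚ = a(1 − e) = 1e+07 · (1 − 0.1) = 1e+07 · 0.9 ≈ 9e+06 m = 9 Mm.
(b) rₐ = a(1 + e) = 1e+07 · (1 + 0.1) = 1e+07 · 1.1 ≈ 1.1e+07 m = 11 Mm.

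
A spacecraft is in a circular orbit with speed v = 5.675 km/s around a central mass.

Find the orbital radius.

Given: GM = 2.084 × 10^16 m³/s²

Convert to SI: v = 5.675 km/s = 5675 m/s.
For a circular orbit, v² = GM / r, so r = GM / v².
r = 2.084e+16 / (5675)² m ≈ 6.471e+08 m = 647.1 Mm.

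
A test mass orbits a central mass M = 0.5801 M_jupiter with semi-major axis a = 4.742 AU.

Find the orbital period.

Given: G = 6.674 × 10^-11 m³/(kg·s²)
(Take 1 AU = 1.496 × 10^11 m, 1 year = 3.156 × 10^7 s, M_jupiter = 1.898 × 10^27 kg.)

Convert to SI: a = 4.742 AU = 7.09403e+11 m; M = 0.5801 M_jupiter = 1.10103e+27 kg.
GM = G · M = 6.674e-11 · 1.10103e+27 = 7.34827e+16 m³/s².
Kepler's third law: T = 2π √(a³ / GM).
Substituting a = 7.09403e+11 m and GM = 7.34827e+16 m³/s²:
T = 2π √((7.09403e+11)³ / 7.34827e+16) s
T ≈ 1.385e+10 s = 438.8 years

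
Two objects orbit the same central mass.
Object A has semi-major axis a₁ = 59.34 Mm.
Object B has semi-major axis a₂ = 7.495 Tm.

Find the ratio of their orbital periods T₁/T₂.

Convert to SI: a₁ = 59.34 Mm = 5.934e+07 m; a₂ = 7.495 Tm = 7.495e+12 m.
From Kepler's third law, (T₁/T₂)² = (a₁/a₂)³, so T₁/T₂ = (a₁/a₂)^(3/2).
a₁/a₂ = 5.934e+07 / 7.495e+12 = 7.91728e-06.
T₁/T₂ = (7.91728e-06)^(3/2) ≈ 2.228e-08.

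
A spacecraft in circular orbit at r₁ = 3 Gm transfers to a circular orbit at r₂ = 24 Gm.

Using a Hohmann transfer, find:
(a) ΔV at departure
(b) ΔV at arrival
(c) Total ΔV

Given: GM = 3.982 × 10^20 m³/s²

Convert to SI: r₁ = 3 Gm = 3e+09 m; r₂ = 24 Gm = 2.4e+10 m.
Transfer semi-major axis: a_t = (r₁ + r₂)/2 = (3e+09 + 2.4e+10)/2 = 1.35e+10 m.
Circular speeds: v₁ = √(GM/r₁) = 364326 m/s, v₂ = √(GM/r₂) = 128809 m/s.
Transfer speeds (vis-viva v² = GM(2/r − 1/a_t)): v₁ᵗ = 485768 m/s, v₂ᵗ = 60721 m/s.
(a) ΔV₁ = |v₁ᵗ − v₁| ≈ 1.214e+05 m/s = 121.4 km/s.
(b) ΔV₂ = |v₂ − v₂ᵗ| ≈ 6.809e+04 m/s = 68.09 km/s.
(c) ΔV_total = ΔV₁ + ΔV₂ ≈ 1.895e+05 m/s = 189.5 km/s.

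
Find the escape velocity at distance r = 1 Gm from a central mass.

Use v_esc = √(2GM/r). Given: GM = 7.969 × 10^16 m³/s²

Convert to SI: r = 1 Gm = 1e+09 m.
Escape velocity comes from setting total energy to zero: ½v² − GM/r = 0 ⇒ v_esc = √(2GM / r).
v_esc = √(2 · 7.969e+16 / 1e+09) m/s ≈ 1.262e+04 m/s = 12.62 km/s.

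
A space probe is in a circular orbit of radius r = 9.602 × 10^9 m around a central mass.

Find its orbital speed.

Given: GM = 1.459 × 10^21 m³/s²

For a circular orbit, gravity supplies the centripetal force, so v = √(GM / r).
v = √(1.459e+21 / 9.602e+09) m/s ≈ 3.898e+05 m/s = 389.8 km/s.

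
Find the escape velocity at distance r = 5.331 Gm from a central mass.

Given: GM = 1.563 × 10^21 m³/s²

Convert to SI: r = 5.331 Gm = 5.331e+09 m.
Escape velocity comes from setting total energy to zero: ½v² − GM/r = 0 ⇒ v_esc = √(2GM / r).
v_esc = √(2 · 1.563e+21 / 5.331e+09) m/s ≈ 7.658e+05 m/s = 765.8 km/s.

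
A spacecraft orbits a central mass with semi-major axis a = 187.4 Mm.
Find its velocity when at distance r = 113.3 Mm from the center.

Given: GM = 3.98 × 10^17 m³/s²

Convert to SI: a = 187.4 Mm = 1.874e+08 m; r = 113.3 Mm = 1.133e+08 m.
Vis-viva: v = √(GM · (2/r − 1/a)).
2/r − 1/a = 2/1.133e+08 − 1/1.874e+08 = 1.23161e-08 m⁻¹.
v = √(3.98e+17 · 1.23161e-08) m/s ≈ 7.001e+04 m/s = 70.01 km/s.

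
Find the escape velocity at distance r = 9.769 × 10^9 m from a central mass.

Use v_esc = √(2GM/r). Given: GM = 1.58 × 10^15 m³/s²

Escape velocity comes from setting total energy to zero: ½v² − GM/r = 0 ⇒ v_esc = √(2GM / r).
v_esc = √(2 · 1.58e+15 / 9.769e+09) m/s ≈ 568.7 m/s = 568.7 m/s.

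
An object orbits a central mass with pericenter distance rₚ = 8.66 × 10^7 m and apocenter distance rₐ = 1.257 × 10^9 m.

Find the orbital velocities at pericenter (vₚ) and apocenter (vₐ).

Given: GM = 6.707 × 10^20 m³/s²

Use the vis-viva equation v² = GM(2/r − 1/a) with a = (rₚ + rₐ)/2 = (8.66e+07 + 1.257e+09)/2 = 6.718e+08 m.
vₚ = √(GM · (2/rₚ − 1/a)) = √(6.707e+20 · (2/8.66e+07 − 1/6.718e+08)) m/s ≈ 3.807e+06 m/s = 3807 km/s.
vₐ = √(GM · (2/rₐ − 1/a)) = √(6.707e+20 · (2/1.257e+09 − 1/6.718e+08)) m/s ≈ 2.623e+05 m/s = 262.3 km/s.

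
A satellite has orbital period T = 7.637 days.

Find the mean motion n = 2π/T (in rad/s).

Convert to SI: T = 7.637 days = 659837 s.
n = 2π / T.
n = 2π / 659837 s ≈ 9.522e-06 rad/s.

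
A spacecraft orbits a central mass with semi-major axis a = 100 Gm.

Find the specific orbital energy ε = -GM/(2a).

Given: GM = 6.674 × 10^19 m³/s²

Convert to SI: a = 100 Gm = 1e+11 m.
ε = −GM / (2a).
ε = −6.674e+19 / (2 · 1e+11) J/kg ≈ -3.337e+08 J/kg = -333.7 MJ/kg.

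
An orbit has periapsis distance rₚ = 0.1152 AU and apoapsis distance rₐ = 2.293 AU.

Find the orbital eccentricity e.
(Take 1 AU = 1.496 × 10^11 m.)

Convert to SI: rₚ = 0.1152 AU = 1.72339e+10 m; rₐ = 2.293 AU = 3.43033e+11 m.
e = (rₐ − rₚ) / (rₐ + rₚ).
e = (3.43033e+11 − 1.72339e+10) / (3.43033e+11 + 1.72339e+10) = 3.25799e+11 / 3.60267e+11 ≈ 0.9043.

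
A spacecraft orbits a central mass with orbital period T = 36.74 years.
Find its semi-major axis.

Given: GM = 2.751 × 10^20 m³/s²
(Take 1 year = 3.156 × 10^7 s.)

Convert to SI: T = 36.74 years = 1.15951e+09 s.
Invert Kepler's third law: a = (GM · T² / (4π²))^(1/3).
Substituting T = 1.15951e+09 s and GM = 2.751e+20 m³/s²:
a = (2.751e+20 · (1.15951e+09)² / (4π²))^(1/3) m
a ≈ 2.108e+12 m = 2.108 Tm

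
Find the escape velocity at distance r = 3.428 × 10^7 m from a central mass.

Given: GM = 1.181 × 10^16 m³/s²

Escape velocity comes from setting total energy to zero: ½v² − GM/r = 0 ⇒ v_esc = √(2GM / r).
v_esc = √(2 · 1.181e+16 / 3.428e+07) m/s ≈ 2.625e+04 m/s = 26.25 km/s.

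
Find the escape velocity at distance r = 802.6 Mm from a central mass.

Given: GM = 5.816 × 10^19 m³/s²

Convert to SI: r = 802.6 Mm = 8.026e+08 m.
Escape velocity comes from setting total energy to zero: ½v² − GM/r = 0 ⇒ v_esc = √(2GM / r).
v_esc = √(2 · 5.816e+19 / 8.026e+08) m/s ≈ 3.807e+05 m/s = 380.7 km/s.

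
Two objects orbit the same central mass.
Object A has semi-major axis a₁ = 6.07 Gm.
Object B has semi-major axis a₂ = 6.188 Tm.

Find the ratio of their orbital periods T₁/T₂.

Convert to SI: a₁ = 6.07 Gm = 6.07e+09 m; a₂ = 6.188 Tm = 6.188e+12 m.
From Kepler's third law, (T₁/T₂)² = (a₁/a₂)³, so T₁/T₂ = (a₁/a₂)^(3/2).
a₁/a₂ = 6.07e+09 / 6.188e+12 = 0.000980931.
T₁/T₂ = (0.000980931)^(3/2) ≈ 3.072e-05.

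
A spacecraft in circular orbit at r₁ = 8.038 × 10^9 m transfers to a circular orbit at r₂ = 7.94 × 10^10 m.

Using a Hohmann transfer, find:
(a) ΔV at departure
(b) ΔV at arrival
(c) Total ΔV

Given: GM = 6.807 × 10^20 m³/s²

Transfer semi-major axis: a_t = (r₁ + r₂)/2 = (8.038e+09 + 7.94e+10)/2 = 4.3719e+10 m.
Circular speeds: v₁ = √(GM/r₁) = 291007 m/s, v₂ = √(GM/r₂) = 92590.8 m/s.
Transfer speeds (vis-viva v² = GM(2/r − 1/a_t)): v₁ᵗ = 392174 m/s, v₂ᵗ = 39701.5 m/s.
(a) ΔV₁ = |v₁ᵗ − v₁| ≈ 1.012e+05 m/s = 101.2 km/s.
(b) ΔV₂ = |v₂ − v₂ᵗ| ≈ 5.289e+04 m/s = 52.89 km/s.
(c) ΔV_total = ΔV₁ + ΔV₂ ≈ 1.541e+05 m/s = 154.1 km/s.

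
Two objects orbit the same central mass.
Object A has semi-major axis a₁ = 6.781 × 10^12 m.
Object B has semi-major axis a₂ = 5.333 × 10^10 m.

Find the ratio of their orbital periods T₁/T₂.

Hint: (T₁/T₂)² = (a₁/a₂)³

From Kepler's third law, (T₁/T₂)² = (a₁/a₂)³, so T₁/T₂ = (a₁/a₂)^(3/2).
a₁/a₂ = 6.781e+12 / 5.333e+10 = 127.152.
T₁/T₂ = (127.152)^(3/2) ≈ 1434.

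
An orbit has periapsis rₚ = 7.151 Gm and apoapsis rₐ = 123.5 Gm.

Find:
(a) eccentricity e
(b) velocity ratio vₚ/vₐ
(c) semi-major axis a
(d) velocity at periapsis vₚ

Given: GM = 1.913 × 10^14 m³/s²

Convert to SI: rₚ = 7.151 Gm = 7.151e+09 m; rₐ = 123.5 Gm = 1.235e+11 m.
(a) e = (rₐ − rₚ)/(rₐ + rₚ) = (1.235e+11 − 7.151e+09)/(1.235e+11 + 7.151e+09) ≈ 0.8905
(b) Conservation of angular momentum (rₚvₚ = rₐvₐ) gives vₚ/vₐ = rₐ/rₚ = 1.235e+11/7.151e+09 ≈ 17.27
(c) a = (rₚ + rₐ)/2 = (7.151e+09 + 1.235e+11)/2 ≈ 6.533e+10 m
(d) With a = (rₚ + rₐ)/2 = 6.53255e+10 m, vₚ = √(GM (2/rₚ − 1/a)) = √(1.913e+14 · (2/7.151e+09 − 1/6.53255e+10)) m/s ≈ 224.9 m/s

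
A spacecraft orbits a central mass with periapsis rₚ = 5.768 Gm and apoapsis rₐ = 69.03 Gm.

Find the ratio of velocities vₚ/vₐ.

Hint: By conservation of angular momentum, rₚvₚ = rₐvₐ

Convert to SI: rₚ = 5.768 Gm = 5.768e+09 m; rₐ = 69.03 Gm = 6.903e+10 m.
Conservation of angular momentum gives rₚvₚ = rₐvₐ, so vₚ/vₐ = rₐ/rₚ.
vₚ/vₐ = 6.903e+10 / 5.768e+09 ≈ 11.97.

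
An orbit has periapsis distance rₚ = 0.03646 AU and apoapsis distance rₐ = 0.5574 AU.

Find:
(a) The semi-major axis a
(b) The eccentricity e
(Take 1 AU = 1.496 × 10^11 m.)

Convert to SI: rₚ = 0.03646 AU = 5.45442e+09 m; rₐ = 0.5574 AU = 8.3387e+10 m.
(a) a = (rₚ + rₐ) / 2 = (5.45442e+09 + 8.3387e+10) / 2 ≈ 4.442e+10 m = 0.2969 AU.
(b) e = (rₐ − rₚ) / (rₐ + rₚ) = (8.3387e+10 − 5.45442e+09) / (8.3387e+10 + 5.45442e+09) ≈ 0.8772.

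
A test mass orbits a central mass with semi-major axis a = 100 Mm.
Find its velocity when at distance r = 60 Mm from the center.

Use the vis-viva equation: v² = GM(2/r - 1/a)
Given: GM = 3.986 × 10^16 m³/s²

Convert to SI: a = 100 Mm = 1e+08 m; r = 60 Mm = 6e+07 m.
Vis-viva: v = √(GM · (2/r − 1/a)).
2/r − 1/a = 2/6e+07 − 1/1e+08 = 2.33333e-08 m⁻¹.
v = √(3.986e+16 · 2.33333e-08) m/s ≈ 3.05e+04 m/s = 30.5 km/s.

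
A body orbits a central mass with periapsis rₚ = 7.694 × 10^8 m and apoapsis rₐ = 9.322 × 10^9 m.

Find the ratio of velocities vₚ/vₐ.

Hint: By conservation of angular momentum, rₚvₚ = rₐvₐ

Conservation of angular momentum gives rₚvₚ = rₐvₐ, so vₚ/vₐ = rₐ/rₚ.
vₚ/vₐ = 9.322e+09 / 7.694e+08 ≈ 12.12.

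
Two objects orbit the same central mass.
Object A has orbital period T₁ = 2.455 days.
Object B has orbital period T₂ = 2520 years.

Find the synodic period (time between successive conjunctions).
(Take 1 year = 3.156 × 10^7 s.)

Convert to SI: T₁ = 2.455 days = 212112 s; T₂ = 2520 years = 7.95312e+10 s.
T_syn = |T₁ · T₂ / (T₁ − T₂)|.
T_syn = |212112 · 7.95312e+10 / (212112 − 7.95312e+10)| s ≈ 2.121e+05 s = 2.455 days.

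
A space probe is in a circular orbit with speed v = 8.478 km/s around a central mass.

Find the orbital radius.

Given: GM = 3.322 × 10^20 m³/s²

Convert to SI: v = 8.478 km/s = 8478 m/s.
For a circular orbit, v² = GM / r, so r = GM / v².
r = 3.322e+20 / (8478)² m ≈ 4.622e+12 m = 4.622 Tm.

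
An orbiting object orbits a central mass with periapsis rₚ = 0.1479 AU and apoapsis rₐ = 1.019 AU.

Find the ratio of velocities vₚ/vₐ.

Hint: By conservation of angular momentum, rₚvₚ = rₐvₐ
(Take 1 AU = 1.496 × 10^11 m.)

Convert to SI: rₚ = 0.1479 AU = 2.21258e+10 m; rₐ = 1.019 AU = 1.52442e+11 m.
Conservation of angular momentum gives rₚvₚ = rₐvₐ, so vₚ/vₐ = rₐ/rₚ.
vₚ/vₐ = 1.52442e+11 / 2.21258e+10 ≈ 6.89.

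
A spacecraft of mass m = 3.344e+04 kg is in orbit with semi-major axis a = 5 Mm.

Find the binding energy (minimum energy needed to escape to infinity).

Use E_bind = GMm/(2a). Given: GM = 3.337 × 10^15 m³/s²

Convert to SI: a = 5 Mm = 5e+06 m.
Total orbital energy is E = −GMm/(2a); binding energy is E_bind = −E = GMm/(2a).
E_bind = 3.337e+15 · 3.344e+04 / (2 · 5e+06) J ≈ 1.116e+13 J = 11.16 TJ.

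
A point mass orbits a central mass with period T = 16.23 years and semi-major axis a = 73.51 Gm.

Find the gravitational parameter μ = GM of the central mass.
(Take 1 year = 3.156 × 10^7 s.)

Convert to SI: T = 16.23 years = 5.12219e+08 s; a = 73.51 Gm = 7.351e+10 m.
GM = 4π² · a³ / T².
GM = 4π² · (7.351e+10)³ / (5.12219e+08)² m³/s² ≈ 5.977e+16 m³/s² = 5.977 × 10^16 m³/s².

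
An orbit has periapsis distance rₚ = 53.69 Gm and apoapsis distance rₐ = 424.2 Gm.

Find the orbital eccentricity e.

Convert to SI: rₚ = 53.69 Gm = 5.369e+10 m; rₐ = 424.2 Gm = 4.242e+11 m.
e = (rₐ − rₚ) / (rₐ + rₚ).
e = (4.242e+11 − 5.369e+10) / (4.242e+11 + 5.369e+10) = 3.7051e+11 / 4.7789e+11 ≈ 0.7753.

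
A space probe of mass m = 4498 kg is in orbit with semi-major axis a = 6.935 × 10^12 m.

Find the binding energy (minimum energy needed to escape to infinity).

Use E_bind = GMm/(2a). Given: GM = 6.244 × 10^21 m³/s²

Total orbital energy is E = −GMm/(2a); binding energy is E_bind = −E = GMm/(2a).
E_bind = 6.244e+21 · 4498 / (2 · 6.935e+12) J ≈ 2.025e+12 J = 2.025 TJ.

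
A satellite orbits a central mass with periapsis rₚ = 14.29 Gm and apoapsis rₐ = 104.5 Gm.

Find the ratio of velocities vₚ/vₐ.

Convert to SI: rₚ = 14.29 Gm = 1.429e+10 m; rₐ = 104.5 Gm = 1.045e+11 m.
Conservation of angular momentum gives rₚvₚ = rₐvₐ, so vₚ/vₐ = rₐ/rₚ.
vₚ/vₐ = 1.045e+11 / 1.429e+10 ≈ 7.313.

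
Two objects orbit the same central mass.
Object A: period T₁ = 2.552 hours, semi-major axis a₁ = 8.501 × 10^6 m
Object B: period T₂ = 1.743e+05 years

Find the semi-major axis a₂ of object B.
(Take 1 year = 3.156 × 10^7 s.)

Convert to SI: T₁ = 2.552 hours = 9187.2 s; T₂ = 1.743e+05 years = 5.50091e+12 s.
Kepler's third law: (T₁/T₂)² = (a₁/a₂)³ ⇒ a₂ = a₁ · (T₂/T₁)^(2/3).
T₂/T₁ = 5.50091e+12 / 9187.2 = 5.98758e+08.
a₂ = 8.501e+06 · (5.98758e+08)^(2/3) m ≈ 6.039e+12 m = 6.039 × 10^12 m.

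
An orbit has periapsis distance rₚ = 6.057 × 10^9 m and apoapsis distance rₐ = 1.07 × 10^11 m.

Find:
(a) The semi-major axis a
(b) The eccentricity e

(a) a = (rₚ + rₐ) / 2 = (6.057e+09 + 1.07e+11) / 2 ≈ 5.653e+10 m = 5.653 × 10^10 m.
(b) e = (rₐ − rₚ) / (rₐ + rₚ) = (1.07e+11 − 6.057e+09) / (1.07e+11 + 6.057e+09) ≈ 0.8929.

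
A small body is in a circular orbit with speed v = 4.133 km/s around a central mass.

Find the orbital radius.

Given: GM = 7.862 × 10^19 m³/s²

Convert to SI: v = 4.133 km/s = 4133 m/s.
For a circular orbit, v² = GM / r, so r = GM / v².
r = 7.862e+19 / (4133)² m ≈ 4.603e+12 m = 4.603 × 10^12 m.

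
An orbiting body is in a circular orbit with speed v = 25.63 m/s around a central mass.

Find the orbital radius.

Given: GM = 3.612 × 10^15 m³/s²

For a circular orbit, v² = GM / r, so r = GM / v².
r = 3.612e+15 / (25.63)² m ≈ 5.499e+12 m = 5.499 × 10^12 m.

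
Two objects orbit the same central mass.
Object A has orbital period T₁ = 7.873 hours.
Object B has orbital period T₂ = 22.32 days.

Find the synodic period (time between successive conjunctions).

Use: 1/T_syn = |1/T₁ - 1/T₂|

Convert to SI: T₁ = 7.873 hours = 28342.8 s; T₂ = 22.32 days = 1.92845e+06 s.
T_syn = |T₁ · T₂ / (T₁ − T₂)|.
T_syn = |28342.8 · 1.92845e+06 / (28342.8 − 1.92845e+06)| s ≈ 2.877e+04 s = 7.99 hours.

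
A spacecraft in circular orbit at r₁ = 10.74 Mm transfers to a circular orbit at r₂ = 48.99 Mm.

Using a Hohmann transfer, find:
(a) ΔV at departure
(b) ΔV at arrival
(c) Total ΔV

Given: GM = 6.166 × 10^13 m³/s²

Convert to SI: r₁ = 10.74 Mm = 1.074e+07 m; r₂ = 48.99 Mm = 4.899e+07 m.
Transfer semi-major axis: a_t = (r₁ + r₂)/2 = (1.074e+07 + 4.899e+07)/2 = 2.9865e+07 m.
Circular speeds: v₁ = √(GM/r₁) = 2396.07 m/s, v₂ = √(GM/r₂) = 1121.88 m/s.
Transfer speeds (vis-viva v² = GM(2/r − 1/a_t)): v₁ᵗ = 3068.82 m/s, v₂ᵗ = 672.774 m/s.
(a) ΔV₁ = |v₁ᵗ − v₁| ≈ 672.8 m/s = 672.8 m/s.
(b) ΔV₂ = |v₂ − v₂ᵗ| ≈ 449.1 m/s = 449.1 m/s.
(c) ΔV_total = ΔV₁ + ΔV₂ ≈ 1122 m/s = 1.122 km/s.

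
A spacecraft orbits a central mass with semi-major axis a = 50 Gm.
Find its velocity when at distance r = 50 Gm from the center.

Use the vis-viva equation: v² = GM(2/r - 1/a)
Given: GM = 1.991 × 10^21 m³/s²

Convert to SI: a = 50 Gm = 5e+10 m; r = 50 Gm = 5e+10 m.
Vis-viva: v = √(GM · (2/r − 1/a)).
2/r − 1/a = 2/5e+10 − 1/5e+10 = 2e-11 m⁻¹.
v = √(1.991e+21 · 2e-11) m/s ≈ 1.995e+05 m/s = 199.5 km/s.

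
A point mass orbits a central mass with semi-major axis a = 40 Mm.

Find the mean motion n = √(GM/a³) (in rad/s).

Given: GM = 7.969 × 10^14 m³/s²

Convert to SI: a = 40 Mm = 4e+07 m.
n = √(GM / a³).
n = √(7.969e+14 / (4e+07)³) rad/s ≈ 0.0001116 rad/s.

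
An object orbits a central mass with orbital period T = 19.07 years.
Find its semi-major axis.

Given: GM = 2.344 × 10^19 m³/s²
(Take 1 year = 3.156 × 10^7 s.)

Convert to SI: T = 19.07 years = 6.01849e+08 s.
Invert Kepler's third law: a = (GM · T² / (4π²))^(1/3).
Substituting T = 6.01849e+08 s and GM = 2.344e+19 m³/s²:
a = (2.344e+19 · (6.01849e+08)² / (4π²))^(1/3) m
a ≈ 5.991e+11 m = 599.1 Gm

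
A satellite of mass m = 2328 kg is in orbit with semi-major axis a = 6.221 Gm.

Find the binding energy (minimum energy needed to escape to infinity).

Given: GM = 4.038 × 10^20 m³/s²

Convert to SI: a = 6.221 Gm = 6.221e+09 m.
Total orbital energy is E = −GMm/(2a); binding energy is E_bind = −E = GMm/(2a).
E_bind = 4.038e+20 · 2328 / (2 · 6.221e+09) J ≈ 7.555e+13 J = 75.55 TJ.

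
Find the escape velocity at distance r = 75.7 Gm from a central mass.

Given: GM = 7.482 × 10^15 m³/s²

Convert to SI: r = 75.7 Gm = 7.57e+10 m.
Escape velocity comes from setting total energy to zero: ½v² − GM/r = 0 ⇒ v_esc = √(2GM / r).
v_esc = √(2 · 7.482e+15 / 7.57e+10) m/s ≈ 444.6 m/s = 444.6 m/s.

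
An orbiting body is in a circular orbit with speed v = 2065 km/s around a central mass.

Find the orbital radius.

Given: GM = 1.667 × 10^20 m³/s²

Convert to SI: v = 2065 km/s = 2.065e+06 m/s.
For a circular orbit, v² = GM / r, so r = GM / v².
r = 1.667e+20 / (2.065e+06)² m ≈ 3.909e+07 m = 39.09 Mm.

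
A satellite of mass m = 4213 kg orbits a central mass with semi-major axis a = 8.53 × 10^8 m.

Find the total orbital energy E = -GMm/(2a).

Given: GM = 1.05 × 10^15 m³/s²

E = −GMm / (2a).
E = −1.05e+15 · 4213 / (2 · 8.53e+08) J ≈ -2.593e+09 J = -2.593 GJ.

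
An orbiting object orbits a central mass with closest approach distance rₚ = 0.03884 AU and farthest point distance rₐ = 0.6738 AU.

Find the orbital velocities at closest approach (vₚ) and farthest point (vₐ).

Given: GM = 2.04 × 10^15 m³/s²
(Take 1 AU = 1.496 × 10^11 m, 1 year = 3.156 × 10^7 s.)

Convert to SI: rₚ = 0.03884 AU = 5.81046e+09 m; rₐ = 0.6738 AU = 1.008e+11 m.
Use the vis-viva equation v² = GM(2/r − 1/a) with a = (rₚ + rₐ)/2 = (5.81046e+09 + 1.008e+11)/2 = 5.33055e+10 m.
vₚ = √(GM · (2/rₚ − 1/a)) = √(2.04e+15 · (2/5.81046e+09 − 1/5.33055e+10)) m/s ≈ 814.8 m/s = 0.1719 AU/year.
vₐ = √(GM · (2/rₐ − 1/a)) = √(2.04e+15 · (2/1.008e+11 − 1/5.33055e+10)) m/s ≈ 46.97 m/s = 0.009909 AU/year.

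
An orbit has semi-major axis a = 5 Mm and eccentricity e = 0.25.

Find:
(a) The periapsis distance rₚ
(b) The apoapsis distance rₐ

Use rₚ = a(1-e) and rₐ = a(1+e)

Convert to SI: a = 5 Mm = 5e+06 m.
(a) rₚ = a(1 − e) = 5e+06 · (1 − 0.25) = 5e+06 · 0.75 ≈ 3.75e+06 m = 3.75 Mm.
(b) rₐ = a(1 + e) = 5e+06 · (1 + 0.25) = 5e+06 · 1.25 ≈ 6.25e+06 m = 6.25 Mm.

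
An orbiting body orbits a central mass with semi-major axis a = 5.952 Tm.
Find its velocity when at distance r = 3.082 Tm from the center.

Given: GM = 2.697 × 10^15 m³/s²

Convert to SI: a = 5.952 Tm = 5.952e+12 m; r = 3.082 Tm = 3.082e+12 m.
Vis-viva: v = √(GM · (2/r − 1/a)).
2/r − 1/a = 2/3.082e+12 − 1/5.952e+12 = 4.80919e-13 m⁻¹.
v = √(2.697e+15 · 4.80919e-13) m/s ≈ 36.01 m/s = 36.01 m/s.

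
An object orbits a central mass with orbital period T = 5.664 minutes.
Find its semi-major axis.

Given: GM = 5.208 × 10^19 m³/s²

Convert to SI: T = 5.664 minutes = 339.84 s.
Invert Kepler's third law: a = (GM · T² / (4π²))^(1/3).
Substituting T = 339.84 s and GM = 5.208e+19 m³/s²:
a = (5.208e+19 · (339.84)² / (4π²))^(1/3) m
a ≈ 5.341e+07 m = 53.41 Mm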